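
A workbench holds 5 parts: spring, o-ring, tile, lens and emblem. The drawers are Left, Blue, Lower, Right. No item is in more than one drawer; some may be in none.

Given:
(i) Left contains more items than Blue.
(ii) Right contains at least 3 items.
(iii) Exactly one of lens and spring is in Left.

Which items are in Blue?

Blue = {}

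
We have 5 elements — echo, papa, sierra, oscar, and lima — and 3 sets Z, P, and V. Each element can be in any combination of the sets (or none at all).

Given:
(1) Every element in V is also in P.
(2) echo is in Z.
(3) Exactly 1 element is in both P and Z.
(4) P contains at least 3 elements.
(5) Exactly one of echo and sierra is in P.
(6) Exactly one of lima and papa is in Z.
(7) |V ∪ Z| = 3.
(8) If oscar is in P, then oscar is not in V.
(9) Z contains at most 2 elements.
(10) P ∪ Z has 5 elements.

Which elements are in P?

From (2): echo ∈ Z.
Suppose echo ∈ P: no assignment then satisfies all the clues, so echo ∉ P.

P = {lima, oscar, papa, sierra}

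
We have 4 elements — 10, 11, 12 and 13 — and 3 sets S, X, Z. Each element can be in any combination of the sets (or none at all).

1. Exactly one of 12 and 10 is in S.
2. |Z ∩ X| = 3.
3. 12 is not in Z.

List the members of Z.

From (3): 12 ∉ Z.
Suppose 10 ∉ Z: no assignment then satisfies all the clues, so 10 ∈ Z.

Z = {10, 11, 13}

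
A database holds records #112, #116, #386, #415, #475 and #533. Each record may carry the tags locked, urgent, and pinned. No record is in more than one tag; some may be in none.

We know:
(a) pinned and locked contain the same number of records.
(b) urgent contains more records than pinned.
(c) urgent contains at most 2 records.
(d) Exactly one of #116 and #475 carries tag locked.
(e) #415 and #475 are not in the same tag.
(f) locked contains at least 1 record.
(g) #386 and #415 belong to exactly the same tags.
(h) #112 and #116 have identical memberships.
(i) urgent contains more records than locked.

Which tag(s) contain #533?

#533: pinned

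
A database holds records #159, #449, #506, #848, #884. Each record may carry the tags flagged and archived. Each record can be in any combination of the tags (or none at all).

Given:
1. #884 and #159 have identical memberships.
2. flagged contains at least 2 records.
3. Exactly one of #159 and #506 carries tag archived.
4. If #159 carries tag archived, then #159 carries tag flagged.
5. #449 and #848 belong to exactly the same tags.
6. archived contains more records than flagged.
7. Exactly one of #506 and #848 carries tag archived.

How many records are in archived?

4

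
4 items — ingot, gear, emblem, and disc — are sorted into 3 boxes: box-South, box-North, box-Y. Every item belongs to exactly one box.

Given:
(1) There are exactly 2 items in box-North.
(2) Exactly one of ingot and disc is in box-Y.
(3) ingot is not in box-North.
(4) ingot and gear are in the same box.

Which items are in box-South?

From (3): ingot ∉ box-North.
(4): gear matches ingot: gear ∉ box-North.
(1): only 2 candidates remain for box-North, so all are in.
(2) (exactly one): ingot ∈ box-Y.
(4): gear matches ingot: gear ∉ box-South.
(4): gear matches ingot: gear ∈ box-Y.

box-South = {}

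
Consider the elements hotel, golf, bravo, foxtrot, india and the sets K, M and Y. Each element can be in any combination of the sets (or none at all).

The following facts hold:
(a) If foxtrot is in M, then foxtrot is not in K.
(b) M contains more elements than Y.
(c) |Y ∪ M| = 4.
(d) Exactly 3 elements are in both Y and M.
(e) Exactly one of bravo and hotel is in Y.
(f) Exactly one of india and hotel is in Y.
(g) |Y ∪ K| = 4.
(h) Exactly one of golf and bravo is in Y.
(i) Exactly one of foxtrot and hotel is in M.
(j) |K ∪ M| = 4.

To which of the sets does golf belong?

golf: K, M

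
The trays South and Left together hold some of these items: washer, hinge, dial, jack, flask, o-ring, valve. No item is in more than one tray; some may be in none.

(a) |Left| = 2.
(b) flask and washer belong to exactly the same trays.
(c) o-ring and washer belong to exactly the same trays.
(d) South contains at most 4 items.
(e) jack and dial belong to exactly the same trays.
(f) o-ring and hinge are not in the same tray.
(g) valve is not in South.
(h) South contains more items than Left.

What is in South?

South = {flask, o-ring, washer}

From (g): valve ∉ South.
Suppose washer ∉ South: no assignment then satisfies all the clues, so washer ∈ South.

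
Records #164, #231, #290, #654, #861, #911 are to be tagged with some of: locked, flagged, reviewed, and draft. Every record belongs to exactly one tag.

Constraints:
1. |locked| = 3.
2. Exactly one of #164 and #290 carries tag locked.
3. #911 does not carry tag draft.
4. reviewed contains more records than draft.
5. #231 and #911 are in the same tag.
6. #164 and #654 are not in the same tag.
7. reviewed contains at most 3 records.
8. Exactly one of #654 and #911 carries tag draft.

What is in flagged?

flagged = {}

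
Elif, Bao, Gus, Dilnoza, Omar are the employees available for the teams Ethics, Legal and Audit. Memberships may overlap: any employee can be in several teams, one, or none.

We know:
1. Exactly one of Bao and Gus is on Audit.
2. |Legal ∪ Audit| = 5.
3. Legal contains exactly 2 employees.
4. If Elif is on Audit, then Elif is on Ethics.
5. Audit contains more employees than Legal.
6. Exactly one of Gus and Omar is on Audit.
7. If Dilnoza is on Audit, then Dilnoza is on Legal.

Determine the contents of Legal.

Legal = {Dilnoza, Gus}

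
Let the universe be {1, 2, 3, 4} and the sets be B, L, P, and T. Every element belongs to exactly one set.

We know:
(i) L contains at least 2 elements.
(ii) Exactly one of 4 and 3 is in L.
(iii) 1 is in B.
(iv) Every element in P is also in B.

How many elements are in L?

From (iii): 1 ∈ B.
Suppose 2 ∈ B: no assignment then satisfies all the clues, so 2 ∉ B.

2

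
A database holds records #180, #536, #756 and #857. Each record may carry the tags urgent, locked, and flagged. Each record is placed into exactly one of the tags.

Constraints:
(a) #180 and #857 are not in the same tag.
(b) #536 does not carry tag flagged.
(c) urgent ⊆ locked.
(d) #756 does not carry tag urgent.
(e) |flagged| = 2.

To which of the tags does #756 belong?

#756: flagged

From (b): #536 ∉ flagged.
From (d): #756 ∉ urgent.
Suppose #756 ∈ locked: no assignment then satisfies all the clues, so #756 ∉ locked.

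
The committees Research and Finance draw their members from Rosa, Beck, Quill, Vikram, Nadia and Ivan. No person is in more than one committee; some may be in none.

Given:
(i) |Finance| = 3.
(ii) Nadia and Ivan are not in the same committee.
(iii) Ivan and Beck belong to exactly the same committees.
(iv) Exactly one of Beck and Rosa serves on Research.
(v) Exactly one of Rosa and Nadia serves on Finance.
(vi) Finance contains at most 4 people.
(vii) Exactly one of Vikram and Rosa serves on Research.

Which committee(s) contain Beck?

Beck: none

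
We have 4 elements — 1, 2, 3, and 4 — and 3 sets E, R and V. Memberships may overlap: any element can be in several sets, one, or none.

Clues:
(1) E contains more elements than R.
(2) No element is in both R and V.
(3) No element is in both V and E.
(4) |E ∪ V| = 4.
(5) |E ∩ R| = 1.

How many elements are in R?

1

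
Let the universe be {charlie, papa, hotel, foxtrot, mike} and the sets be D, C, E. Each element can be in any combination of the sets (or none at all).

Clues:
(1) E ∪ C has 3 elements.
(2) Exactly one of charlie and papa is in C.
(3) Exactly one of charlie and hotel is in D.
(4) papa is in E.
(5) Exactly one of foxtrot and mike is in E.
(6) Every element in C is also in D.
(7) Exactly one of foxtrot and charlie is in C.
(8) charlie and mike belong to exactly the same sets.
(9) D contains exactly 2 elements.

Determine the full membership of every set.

D = {charlie, mike}; C = {charlie, mike}; E = {charlie, mike, papa}

From (4): papa ∈ E.
Suppose charlie ∉ D: no assignment then satisfies all the clues, so charlie ∈ D.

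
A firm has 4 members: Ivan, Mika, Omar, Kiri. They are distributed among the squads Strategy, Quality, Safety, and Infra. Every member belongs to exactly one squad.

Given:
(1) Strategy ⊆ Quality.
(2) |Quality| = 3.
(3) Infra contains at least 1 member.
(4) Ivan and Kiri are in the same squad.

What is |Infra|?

1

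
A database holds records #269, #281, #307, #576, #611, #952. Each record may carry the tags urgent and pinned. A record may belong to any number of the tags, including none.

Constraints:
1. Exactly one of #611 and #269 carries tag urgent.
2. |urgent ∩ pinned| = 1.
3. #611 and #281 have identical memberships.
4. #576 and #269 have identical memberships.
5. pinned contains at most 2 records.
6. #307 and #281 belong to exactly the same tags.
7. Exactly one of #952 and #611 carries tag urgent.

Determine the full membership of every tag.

urgent = {#269, #576, #952}; pinned = {#952}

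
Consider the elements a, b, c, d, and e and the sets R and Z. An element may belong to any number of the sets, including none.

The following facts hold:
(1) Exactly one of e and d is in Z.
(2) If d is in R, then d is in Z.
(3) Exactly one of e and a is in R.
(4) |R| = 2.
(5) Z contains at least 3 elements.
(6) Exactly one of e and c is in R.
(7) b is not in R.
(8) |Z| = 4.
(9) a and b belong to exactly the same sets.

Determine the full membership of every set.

R = {d, e}; Z = {a, b, c, d}

From (7): b ∉ R.
(9): a matches b: a ∉ R.
(3) (exactly one): e ∈ R.
(6) (exactly one): c ∉ R.
(4): only 2 candidates remain for R, so all are in.
(2): d ∈ Z.
(1) (exactly one): e ∉ Z.
(8): only 4 candidates remain for Z, so all are in.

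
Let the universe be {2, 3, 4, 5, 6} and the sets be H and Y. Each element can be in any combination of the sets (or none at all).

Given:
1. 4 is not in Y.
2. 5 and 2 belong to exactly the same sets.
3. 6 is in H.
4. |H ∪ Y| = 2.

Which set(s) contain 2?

2: none

From (1): 4 ∉ Y.
From (3): 6 ∈ H.
Suppose 2 ∈ H: no assignment then satisfies all the clues, so 2 ∉ H.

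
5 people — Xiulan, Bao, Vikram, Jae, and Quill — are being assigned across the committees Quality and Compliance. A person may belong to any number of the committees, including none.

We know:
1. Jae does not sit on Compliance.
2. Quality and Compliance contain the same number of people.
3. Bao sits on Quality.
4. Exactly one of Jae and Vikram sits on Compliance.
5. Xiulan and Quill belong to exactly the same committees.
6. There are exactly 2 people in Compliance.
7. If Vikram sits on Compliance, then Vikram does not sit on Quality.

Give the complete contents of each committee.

Quality = {Bao, Jae}; Compliance = {Bao, Vikram}

From (1): Jae ∉ Compliance.
From (3): Bao ∈ Quality.
(4) (exactly one): Vikram ∈ Compliance.
(7): Vikram ∉ Quality.
Suppose Xiulan ∈ Quality: no assignment then satisfies all the clues, so Xiulan ∉ Quality.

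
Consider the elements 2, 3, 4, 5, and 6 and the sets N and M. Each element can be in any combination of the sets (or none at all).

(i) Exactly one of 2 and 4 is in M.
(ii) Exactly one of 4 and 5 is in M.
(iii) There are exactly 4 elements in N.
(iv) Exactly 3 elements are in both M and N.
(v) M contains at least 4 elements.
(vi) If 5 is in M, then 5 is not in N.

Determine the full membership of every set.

N = {2, 3, 4, 6}; M = {2, 3, 5, 6}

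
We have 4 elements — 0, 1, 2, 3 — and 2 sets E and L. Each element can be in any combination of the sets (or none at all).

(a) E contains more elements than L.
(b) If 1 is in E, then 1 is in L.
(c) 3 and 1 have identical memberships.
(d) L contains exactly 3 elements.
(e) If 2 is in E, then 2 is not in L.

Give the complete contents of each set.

E = {0, 1, 2, 3}; L = {0, 1, 3}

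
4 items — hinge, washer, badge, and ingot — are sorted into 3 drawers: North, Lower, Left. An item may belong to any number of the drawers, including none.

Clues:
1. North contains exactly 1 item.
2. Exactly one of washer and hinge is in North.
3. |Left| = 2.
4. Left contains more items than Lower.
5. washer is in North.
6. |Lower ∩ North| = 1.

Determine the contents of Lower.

Lower = {washer}

From (5): washer ∈ North.
(1): North already has 1, so the rest are out.
Suppose hinge ∈ Lower: no assignment then satisfies all the clues, so hinge ∉ Lower.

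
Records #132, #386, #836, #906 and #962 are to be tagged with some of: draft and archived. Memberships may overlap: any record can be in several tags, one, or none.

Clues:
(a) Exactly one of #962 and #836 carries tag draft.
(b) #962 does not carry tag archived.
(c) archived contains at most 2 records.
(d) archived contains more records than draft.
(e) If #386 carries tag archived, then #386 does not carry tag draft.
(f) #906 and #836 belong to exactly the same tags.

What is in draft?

draft = {#962}

From (b): #962 ∉ archived.
Suppose #132 ∈ draft: no assignment then satisfies all the clues, so #132 ∉ draft.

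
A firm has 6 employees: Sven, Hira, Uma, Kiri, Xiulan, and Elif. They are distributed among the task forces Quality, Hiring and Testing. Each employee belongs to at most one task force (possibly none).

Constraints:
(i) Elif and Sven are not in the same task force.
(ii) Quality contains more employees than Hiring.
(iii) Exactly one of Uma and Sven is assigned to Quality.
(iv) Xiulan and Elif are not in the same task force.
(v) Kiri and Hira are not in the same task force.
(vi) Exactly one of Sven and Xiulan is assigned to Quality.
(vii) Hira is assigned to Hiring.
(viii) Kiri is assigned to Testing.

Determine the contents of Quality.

From (vii): Hira ∈ Hiring.
From (viii): Kiri ∈ Testing.
Suppose Sven ∈ Quality: no assignment then satisfies all the clues, so Sven ∉ Quality.

Quality = {Uma, Xiulan}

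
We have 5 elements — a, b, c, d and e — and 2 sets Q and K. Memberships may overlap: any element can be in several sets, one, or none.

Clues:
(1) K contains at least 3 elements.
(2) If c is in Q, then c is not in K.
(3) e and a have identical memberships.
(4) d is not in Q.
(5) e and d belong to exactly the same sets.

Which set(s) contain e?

From (4): d ∉ Q.
(5): e matches d: e ∉ Q.
(3): a matches e: a ∉ Q.
Suppose e ∉ K: no assignment then satisfies all the clues, so e ∈ K.

e: K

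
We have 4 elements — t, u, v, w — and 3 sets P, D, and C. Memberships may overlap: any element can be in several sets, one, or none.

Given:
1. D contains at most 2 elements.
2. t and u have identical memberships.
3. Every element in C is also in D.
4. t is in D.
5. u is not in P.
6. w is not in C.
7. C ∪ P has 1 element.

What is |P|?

1

From (4): t ∈ D.
From (5): u ∉ P.
From (6): w ∉ C.
(2): t matches u: t ∉ P.
(2): u matches t: u ∈ D.
(1): D already has 2, so the rest are out.
(3) contrapositive: v ∉ C.
Suppose t ∈ C: no assignment then satisfies all the clues, so t ∉ C.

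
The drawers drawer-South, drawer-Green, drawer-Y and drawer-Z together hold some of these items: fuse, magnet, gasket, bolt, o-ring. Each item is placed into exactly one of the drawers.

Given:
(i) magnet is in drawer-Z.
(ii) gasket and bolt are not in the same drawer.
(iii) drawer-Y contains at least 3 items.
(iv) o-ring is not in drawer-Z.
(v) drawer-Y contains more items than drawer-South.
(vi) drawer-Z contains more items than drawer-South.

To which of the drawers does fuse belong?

From (i): magnet ∈ drawer-Z.
From (iv): o-ring ∉ drawer-Z.
Suppose fuse ∈ drawer-South: no assignment then satisfies all the clues, so fuse ∉ drawer-South.

fuse: drawer-Y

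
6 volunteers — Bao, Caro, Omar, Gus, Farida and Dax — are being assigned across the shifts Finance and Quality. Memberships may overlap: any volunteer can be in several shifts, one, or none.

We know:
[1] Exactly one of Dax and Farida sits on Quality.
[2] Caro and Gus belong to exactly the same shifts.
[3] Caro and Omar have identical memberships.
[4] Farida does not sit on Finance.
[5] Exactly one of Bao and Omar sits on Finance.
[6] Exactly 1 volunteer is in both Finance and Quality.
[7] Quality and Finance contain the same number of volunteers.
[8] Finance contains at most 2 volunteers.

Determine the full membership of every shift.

From (4): Farida ∉ Finance.
Suppose Bao ∉ Finance: no assignment then satisfies all the clues, so Bao ∈ Finance.

Finance = {Bao, Dax}; Quality = {Bao, Farida}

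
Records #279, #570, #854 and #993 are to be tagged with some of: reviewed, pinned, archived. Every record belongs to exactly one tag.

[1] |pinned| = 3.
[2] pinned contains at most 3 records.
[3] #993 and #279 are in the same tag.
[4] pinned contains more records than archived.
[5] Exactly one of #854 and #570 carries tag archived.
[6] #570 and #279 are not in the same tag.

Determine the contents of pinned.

pinned = {#279, #854, #993}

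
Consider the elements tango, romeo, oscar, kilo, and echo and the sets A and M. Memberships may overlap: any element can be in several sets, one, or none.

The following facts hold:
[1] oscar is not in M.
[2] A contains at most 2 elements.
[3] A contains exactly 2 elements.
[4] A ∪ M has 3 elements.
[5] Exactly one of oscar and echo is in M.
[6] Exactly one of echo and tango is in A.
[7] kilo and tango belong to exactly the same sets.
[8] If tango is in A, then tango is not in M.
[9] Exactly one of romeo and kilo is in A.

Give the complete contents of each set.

A = {kilo, tango}; M = {echo}

From (1): oscar ∉ M.
(5) (exactly one): echo ∈ M.
Suppose tango ∉ A: no assignment then satisfies all the clues, so tango ∈ A.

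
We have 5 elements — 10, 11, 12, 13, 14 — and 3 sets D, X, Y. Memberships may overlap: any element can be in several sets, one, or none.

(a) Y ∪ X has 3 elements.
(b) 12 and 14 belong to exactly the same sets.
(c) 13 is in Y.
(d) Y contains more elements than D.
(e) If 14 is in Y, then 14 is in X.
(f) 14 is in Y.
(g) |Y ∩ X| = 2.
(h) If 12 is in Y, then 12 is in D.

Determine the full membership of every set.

D = {12, 14}; X = {12, 14}; Y = {12, 13, 14}

From (c): 13 ∈ Y.
From (f): 14 ∈ Y.
(b): 12 matches 14: 12 ∈ Y.
(e): 14 ∈ X.
(h): 12 ∈ D.
(b): 14 matches 12: 14 ∈ D.
(b): 12 matches 14: 12 ∈ X.
Suppose 10 ∈ D: no assignment then satisfies all the clues, so 10 ∉ D.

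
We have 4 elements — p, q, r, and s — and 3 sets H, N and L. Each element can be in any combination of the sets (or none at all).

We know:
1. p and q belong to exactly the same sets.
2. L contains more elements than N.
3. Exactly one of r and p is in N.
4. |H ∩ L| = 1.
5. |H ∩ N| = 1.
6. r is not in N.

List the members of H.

H = {s}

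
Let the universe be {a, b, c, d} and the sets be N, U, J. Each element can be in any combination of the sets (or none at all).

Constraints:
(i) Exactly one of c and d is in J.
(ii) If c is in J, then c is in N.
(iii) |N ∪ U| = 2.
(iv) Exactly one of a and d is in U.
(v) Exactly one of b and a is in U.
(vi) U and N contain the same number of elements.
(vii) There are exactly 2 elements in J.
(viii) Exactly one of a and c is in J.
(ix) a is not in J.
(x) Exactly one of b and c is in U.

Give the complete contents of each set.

From (ix): a ∉ J.
(viii) (exactly one): c ∈ J.
(i) (exactly one): d ∉ J.
(ii): c ∈ N.
(vii): only 2 candidates remain for J, so all are in.
Suppose a ∉ N: no assignment then satisfies all the clues, so a ∈ N.

N = {a, c}; U = {a, c}; J = {b, c}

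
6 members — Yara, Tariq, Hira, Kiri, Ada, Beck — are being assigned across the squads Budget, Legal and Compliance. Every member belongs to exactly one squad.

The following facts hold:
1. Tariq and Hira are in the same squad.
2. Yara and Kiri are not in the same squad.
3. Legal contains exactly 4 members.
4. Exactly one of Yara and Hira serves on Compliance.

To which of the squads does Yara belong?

Yara: Compliance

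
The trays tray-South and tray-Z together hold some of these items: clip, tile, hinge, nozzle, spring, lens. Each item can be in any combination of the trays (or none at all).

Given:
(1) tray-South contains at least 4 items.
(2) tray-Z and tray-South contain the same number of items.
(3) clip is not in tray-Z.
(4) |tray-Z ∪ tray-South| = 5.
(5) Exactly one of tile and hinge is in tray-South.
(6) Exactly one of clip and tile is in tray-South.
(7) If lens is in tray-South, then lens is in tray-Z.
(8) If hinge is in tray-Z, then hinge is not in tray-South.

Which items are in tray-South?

tray-South = {lens, nozzle, spring, tile}

From (3): clip ∉ tray-Z.
Suppose clip ∈ tray-South: no assignment then satisfies all the clues, so clip ∉ tray-South.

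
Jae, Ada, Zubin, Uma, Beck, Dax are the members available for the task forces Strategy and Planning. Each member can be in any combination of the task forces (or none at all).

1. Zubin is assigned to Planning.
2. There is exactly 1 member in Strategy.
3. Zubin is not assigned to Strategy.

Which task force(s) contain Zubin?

Zubin: Planning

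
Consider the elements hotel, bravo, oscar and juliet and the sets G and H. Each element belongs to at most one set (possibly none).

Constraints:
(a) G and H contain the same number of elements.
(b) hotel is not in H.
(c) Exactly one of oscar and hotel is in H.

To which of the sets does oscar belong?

oscar: H

From (b): hotel ∉ H.
(c) (exactly one): oscar ∈ H.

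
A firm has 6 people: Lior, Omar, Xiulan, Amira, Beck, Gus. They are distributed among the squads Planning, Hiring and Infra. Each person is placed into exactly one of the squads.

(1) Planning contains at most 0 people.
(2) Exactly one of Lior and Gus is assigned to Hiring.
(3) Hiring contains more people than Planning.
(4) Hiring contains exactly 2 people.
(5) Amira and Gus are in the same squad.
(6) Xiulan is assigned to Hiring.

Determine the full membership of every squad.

Planning = {}; Hiring = {Lior, Xiulan}; Infra = {Amira, Beck, Gus, Omar}

From (6): Xiulan ∈ Hiring.
(1): Planning already has 0, so the rest are out.
Suppose Lior ∉ Hiring: no assignment then satisfies all the clues, so Lior ∈ Hiring.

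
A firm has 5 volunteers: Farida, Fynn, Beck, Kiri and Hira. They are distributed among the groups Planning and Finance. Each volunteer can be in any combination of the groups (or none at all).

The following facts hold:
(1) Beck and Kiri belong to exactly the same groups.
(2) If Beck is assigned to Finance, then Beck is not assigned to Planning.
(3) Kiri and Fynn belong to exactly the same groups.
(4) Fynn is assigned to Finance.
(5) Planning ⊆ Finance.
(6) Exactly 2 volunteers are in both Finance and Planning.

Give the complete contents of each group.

From (4): Fynn ∈ Finance.
(3): Kiri matches Fynn: Kiri ∈ Finance.
(1): Beck matches Kiri: Beck ∈ Finance.
(2): Beck ∉ Planning.
(1): Kiri matches Beck: Kiri ∉ Planning.
(3): Fynn matches Kiri: Fynn ∉ Planning.
Suppose Farida ∉ Planning: no assignment then satisfies all the clues, so Farida ∈ Planning.

Planning = {Farida, Hira}; Finance = {Beck, Farida, Fynn, Hira, Kiri}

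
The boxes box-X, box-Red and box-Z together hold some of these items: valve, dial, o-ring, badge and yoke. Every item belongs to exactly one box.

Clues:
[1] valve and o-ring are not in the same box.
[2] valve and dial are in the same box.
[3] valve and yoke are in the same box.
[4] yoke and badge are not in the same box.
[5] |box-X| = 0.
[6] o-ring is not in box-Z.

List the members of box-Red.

box-Red = {badge, o-ring}

From (6): o-ring ∉ box-Z.
(5): box-X already has 0, so the rest are out.
Only one box left: o-ring ∈ box-Red.
(1): valve ∉ box-Red.
(2): dial matches valve: dial ∉ box-Red.
(3): yoke matches valve: yoke ∉ box-Red.
Only one box left: valve ∈ box-Z.
Only one box left: dial ∈ box-Z.
Only one box left: yoke ∈ box-Z.
(4): badge ∉ box-Z.
Only one box left: badge ∈ box-Red.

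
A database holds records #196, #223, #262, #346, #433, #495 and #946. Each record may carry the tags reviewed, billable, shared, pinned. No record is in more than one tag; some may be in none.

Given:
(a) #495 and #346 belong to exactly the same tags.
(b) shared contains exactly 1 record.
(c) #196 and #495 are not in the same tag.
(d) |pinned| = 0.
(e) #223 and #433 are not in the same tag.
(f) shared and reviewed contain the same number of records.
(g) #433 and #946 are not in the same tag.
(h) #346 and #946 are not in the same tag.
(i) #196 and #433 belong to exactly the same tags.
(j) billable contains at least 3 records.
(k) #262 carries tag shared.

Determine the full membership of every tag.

reviewed = {#946}; billable = {#223, #346, #495}; shared = {#262}; pinned = {}

From (k): #262 ∈ shared.
(b): shared already has 1, so the rest are out.
(d): pinned already has 0, so the rest are out.
Suppose #196 ∈ reviewed: no assignment then satisfies all the clues, so #196 ∉ reviewed.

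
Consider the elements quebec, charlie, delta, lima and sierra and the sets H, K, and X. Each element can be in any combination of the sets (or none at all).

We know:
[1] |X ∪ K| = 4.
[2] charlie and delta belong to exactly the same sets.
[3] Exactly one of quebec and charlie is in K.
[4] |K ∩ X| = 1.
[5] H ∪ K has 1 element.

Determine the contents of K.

K = {quebec}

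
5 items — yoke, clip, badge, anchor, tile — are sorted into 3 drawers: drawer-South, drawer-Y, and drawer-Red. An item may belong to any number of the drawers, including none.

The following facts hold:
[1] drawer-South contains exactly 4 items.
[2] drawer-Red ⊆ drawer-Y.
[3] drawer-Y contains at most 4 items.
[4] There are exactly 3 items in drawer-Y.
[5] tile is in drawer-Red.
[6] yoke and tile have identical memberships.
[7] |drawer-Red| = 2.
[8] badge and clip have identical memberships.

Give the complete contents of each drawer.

drawer-South = {badge, clip, tile, yoke}; drawer-Y = {anchor, tile, yoke}; drawer-Red = {tile, yoke}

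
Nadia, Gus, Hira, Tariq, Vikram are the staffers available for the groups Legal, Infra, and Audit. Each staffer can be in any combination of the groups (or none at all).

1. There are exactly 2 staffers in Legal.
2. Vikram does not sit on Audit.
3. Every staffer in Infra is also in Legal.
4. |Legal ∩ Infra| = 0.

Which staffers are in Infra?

Infra = {}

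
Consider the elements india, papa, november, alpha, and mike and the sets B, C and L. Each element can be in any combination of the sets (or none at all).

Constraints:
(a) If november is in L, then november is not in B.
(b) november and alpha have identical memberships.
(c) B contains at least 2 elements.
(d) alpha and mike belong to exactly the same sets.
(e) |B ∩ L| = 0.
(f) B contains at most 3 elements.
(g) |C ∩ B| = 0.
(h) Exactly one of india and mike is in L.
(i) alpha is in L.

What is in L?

L = {alpha, mike, november}

From (i): alpha ∈ L.
(b): november matches alpha: november ∈ L.
(d): mike matches alpha: mike ∈ L.
(h) (exactly one): india ∉ L.
(a): november ∉ B.
(b): alpha matches november: alpha ∉ B.
(d): mike matches alpha: mike ∉ B.
(c): only 2 candidates remain for B, so all are in.
Suppose papa ∈ L: no assignment then satisfies all the clues, so papa ∉ L.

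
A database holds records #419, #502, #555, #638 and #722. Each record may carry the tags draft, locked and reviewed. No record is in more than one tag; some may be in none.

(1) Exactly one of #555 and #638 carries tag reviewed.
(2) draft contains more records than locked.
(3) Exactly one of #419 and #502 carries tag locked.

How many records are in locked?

1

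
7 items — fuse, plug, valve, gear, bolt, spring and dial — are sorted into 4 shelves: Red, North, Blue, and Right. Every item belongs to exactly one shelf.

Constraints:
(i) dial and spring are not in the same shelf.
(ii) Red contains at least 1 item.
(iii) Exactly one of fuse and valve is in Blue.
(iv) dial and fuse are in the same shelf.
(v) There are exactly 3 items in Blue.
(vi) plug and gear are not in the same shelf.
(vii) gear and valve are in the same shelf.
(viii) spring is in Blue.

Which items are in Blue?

Blue = {gear, spring, valve}

From (viii): spring ∈ Blue.
(i): dial ∉ Blue.
(iv): fuse matches dial: fuse ∉ Blue.
(iii) (exactly one): valve ∈ Blue.
(vii): gear matches valve: gear ∉ Red.
(vii): gear matches valve: gear ∉ North.
(vii): gear matches valve: gear ∈ Blue.
(v): Blue already has 3, so the rest are out.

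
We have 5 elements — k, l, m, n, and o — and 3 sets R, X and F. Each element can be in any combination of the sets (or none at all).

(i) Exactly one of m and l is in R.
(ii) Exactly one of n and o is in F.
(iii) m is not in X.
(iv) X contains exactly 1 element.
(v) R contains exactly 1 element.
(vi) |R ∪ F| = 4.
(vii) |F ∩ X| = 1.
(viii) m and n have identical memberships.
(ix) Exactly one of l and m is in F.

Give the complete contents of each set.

From (iii): m ∉ X.
(viii): n matches m: n ∉ X.
Suppose k ∈ R: no assignment then satisfies all the clues, so k ∉ R.

R = {l}; X = {k}; F = {k, m, n}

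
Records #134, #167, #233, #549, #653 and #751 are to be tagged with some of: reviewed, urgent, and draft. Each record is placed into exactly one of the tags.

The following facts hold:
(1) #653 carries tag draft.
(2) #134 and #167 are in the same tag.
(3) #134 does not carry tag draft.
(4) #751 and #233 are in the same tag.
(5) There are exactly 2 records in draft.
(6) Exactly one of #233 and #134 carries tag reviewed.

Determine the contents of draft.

draft = {#549, #653}

From (1): #653 ∈ draft.
From (3): #134 ∉ draft.
(2): #167 matches #134: #167 ∉ draft.
Suppose #233 ∈ draft: no assignment then satisfies all the clues, so #233 ∉ draft.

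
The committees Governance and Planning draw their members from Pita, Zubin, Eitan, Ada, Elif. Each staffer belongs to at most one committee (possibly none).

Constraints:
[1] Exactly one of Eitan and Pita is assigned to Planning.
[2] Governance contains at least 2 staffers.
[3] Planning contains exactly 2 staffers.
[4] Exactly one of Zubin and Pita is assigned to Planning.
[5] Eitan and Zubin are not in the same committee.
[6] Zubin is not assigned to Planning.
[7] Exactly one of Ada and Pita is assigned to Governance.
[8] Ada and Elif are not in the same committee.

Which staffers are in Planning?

From (6): Zubin ∉ Planning.
(4) (exactly one): Pita ∈ Planning.
(7) (exactly one): Ada ∈ Governance.
(8): Elif ∉ Governance.
(1) (exactly one): Eitan ∉ Planning.
(3): only 2 candidates remain for Planning, so all are in.

Planning = {Elif, Pita}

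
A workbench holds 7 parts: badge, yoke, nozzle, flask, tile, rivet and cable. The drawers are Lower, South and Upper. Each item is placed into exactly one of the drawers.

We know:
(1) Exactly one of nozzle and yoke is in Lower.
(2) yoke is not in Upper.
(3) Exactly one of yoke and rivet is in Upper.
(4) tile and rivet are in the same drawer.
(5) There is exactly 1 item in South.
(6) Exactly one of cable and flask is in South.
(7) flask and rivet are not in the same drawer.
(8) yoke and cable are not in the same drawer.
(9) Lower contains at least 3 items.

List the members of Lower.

Lower = {badge, flask, yoke}

From (2): yoke ∉ Upper.
(3) (exactly one): rivet ∈ Upper.
(4): tile matches rivet: tile ∉ Lower.
(4): tile matches rivet: tile ∉ South.
(4): tile matches rivet: tile ∈ Upper.
(7): flask ∉ Upper.
Suppose badge ∉ Lower: no assignment then satisfies all the clues, so badge ∈ Lower.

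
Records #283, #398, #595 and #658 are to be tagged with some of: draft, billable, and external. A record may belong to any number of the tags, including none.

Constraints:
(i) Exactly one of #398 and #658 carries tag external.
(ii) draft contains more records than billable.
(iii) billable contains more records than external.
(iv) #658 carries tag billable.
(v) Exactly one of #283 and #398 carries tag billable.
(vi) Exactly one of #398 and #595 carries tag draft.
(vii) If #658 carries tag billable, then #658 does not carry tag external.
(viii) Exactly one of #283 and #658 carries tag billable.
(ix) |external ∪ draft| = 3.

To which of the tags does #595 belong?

#595: none

From (iv): #658 ∈ billable.
(vii): #658 ∉ external.
(viii) (exactly one): #283 ∉ billable.
(i) (exactly one): #398 ∈ external.
(v) (exactly one): #398 ∈ billable.
Suppose #595 ∈ draft: no assignment then satisfies all the clues, so #595 ∉ draft.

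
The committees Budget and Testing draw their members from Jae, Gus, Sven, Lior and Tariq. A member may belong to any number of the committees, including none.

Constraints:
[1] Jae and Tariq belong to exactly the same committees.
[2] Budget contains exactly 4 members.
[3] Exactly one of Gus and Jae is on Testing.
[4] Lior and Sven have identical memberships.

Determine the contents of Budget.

Budget = {Jae, Lior, Sven, Tariq}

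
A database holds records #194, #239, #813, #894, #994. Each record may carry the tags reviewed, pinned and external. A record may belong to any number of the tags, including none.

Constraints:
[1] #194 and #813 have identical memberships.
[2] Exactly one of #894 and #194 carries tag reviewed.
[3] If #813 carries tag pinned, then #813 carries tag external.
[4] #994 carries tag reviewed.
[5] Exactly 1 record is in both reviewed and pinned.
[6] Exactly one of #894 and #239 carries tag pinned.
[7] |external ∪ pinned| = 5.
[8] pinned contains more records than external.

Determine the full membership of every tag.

reviewed = {#894, #994}; pinned = {#194, #239, #813, #994}; external = {#194, #813, #894}

From (4): #994 ∈ reviewed.
Suppose #194 ∈ reviewed: no assignment then satisfies all the clues, so #194 ∉ reviewed.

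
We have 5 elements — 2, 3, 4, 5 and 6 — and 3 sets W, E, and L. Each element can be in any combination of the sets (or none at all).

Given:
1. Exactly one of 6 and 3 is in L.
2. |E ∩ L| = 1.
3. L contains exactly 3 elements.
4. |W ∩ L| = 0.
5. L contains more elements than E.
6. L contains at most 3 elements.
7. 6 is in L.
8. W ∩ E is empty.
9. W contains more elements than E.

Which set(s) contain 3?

3: W

From (7): 6 ∈ L.
(1) (exactly one): 3 ∉ L.
Suppose 3 ∉ W: no assignment then satisfies all the clues, so 3 ∈ W.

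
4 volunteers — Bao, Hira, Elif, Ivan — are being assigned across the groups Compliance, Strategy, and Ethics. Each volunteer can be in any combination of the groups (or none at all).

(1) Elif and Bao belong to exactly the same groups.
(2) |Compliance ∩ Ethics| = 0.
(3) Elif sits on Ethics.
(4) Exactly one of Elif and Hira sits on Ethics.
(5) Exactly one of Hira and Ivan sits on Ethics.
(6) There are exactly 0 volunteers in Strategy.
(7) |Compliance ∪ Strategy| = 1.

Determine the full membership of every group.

Compliance = {Hira}; Strategy = {}; Ethics = {Bao, Elif, Ivan}

From (3): Elif ∈ Ethics.
(1): Bao matches Elif: Bao ∈ Ethics.
(4) (exactly one): Hira ∉ Ethics.
(5) (exactly one): Ivan ∈ Ethics.
(6): Strategy already has 0, so the rest are out.
Suppose Bao ∈ Compliance: no assignment then satisfies all the clues, so Bao ∉ Compliance.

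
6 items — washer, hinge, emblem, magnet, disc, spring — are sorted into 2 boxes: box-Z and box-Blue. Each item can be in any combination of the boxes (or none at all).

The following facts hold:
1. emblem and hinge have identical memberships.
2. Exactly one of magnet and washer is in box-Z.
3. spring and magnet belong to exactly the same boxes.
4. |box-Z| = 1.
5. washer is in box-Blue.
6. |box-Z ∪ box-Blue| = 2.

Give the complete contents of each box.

box-Z = {washer}; box-Blue = {disc, washer}

From (5): washer ∈ box-Blue.
Suppose washer ∉ box-Z: no assignment then satisfies all the clues, so washer ∈ box-Z.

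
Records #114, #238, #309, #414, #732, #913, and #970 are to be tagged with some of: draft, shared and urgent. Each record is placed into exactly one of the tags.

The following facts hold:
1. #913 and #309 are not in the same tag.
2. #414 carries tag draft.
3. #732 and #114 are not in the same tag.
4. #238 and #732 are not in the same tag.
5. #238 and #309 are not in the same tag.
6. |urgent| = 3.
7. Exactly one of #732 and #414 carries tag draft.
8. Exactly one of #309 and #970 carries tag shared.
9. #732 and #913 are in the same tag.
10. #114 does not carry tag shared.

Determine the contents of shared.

shared = {#309}

From (2): #414 ∈ draft.
From (10): #114 ∉ shared.
(7) (exactly one): #732 ∉ draft.
(9): #913 matches #732: #913 ∉ draft.
Suppose #238 ∈ shared: no assignment then satisfies all the clues, so #238 ∉ shared.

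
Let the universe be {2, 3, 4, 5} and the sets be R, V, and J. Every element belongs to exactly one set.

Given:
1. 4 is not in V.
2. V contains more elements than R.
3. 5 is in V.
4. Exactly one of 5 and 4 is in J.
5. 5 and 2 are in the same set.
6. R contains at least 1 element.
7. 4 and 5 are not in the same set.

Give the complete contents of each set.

R = {3}; V = {2, 5}; J = {4}

From (1): 4 ∉ V.
From (3): 5 ∈ V.
(4) (exactly one): 4 ∈ J.
(5): 2 matches 5: 2 ∉ R.
(5): 2 matches 5: 2 ∈ V.
(6): only 1 candidates remain for R, so all are in.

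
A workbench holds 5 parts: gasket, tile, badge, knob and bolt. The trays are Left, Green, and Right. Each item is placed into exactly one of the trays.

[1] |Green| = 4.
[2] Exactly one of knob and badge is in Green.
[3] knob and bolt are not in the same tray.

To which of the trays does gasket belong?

gasket: Green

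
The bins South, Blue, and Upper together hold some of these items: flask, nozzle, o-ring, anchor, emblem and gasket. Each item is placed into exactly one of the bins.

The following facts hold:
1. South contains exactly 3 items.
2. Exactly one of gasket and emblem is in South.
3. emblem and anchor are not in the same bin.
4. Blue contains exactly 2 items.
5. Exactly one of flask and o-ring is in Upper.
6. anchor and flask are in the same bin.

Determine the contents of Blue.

Blue = {emblem, nozzle}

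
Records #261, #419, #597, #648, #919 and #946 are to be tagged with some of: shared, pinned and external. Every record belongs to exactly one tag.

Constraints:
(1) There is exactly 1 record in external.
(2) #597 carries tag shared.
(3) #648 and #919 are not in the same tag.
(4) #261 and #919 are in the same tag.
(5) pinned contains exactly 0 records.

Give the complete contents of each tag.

shared = {#261, #419, #597, #919, #946}; pinned = {}; external = {#648}

From (2): #597 ∈ shared.
(5): pinned already has 0, so the rest are out.
Suppose #261 ∉ shared: no assignment then satisfies all the clues, so #261 ∈ shared.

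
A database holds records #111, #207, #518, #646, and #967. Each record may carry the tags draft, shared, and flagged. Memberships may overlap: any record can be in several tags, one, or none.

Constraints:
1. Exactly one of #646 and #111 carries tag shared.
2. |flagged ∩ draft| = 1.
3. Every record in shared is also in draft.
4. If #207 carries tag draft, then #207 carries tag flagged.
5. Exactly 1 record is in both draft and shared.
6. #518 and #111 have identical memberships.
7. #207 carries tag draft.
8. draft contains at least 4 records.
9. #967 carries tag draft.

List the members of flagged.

flagged = {#207}

From (7): #207 ∈ draft.
From (9): #967 ∈ draft.
(4): #207 ∈ flagged.
Suppose #111 ∈ flagged: no assignment then satisfies all the clues, so #111 ∉ flagged.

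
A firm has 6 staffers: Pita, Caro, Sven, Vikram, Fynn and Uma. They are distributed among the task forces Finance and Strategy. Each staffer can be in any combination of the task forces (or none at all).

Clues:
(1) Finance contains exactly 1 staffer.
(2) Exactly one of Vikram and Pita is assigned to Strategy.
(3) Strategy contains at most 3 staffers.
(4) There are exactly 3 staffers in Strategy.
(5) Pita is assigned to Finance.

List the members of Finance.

Finance = {Pita}

From (5): Pita ∈ Finance.
(1): Finance already has 1, so the rest are out.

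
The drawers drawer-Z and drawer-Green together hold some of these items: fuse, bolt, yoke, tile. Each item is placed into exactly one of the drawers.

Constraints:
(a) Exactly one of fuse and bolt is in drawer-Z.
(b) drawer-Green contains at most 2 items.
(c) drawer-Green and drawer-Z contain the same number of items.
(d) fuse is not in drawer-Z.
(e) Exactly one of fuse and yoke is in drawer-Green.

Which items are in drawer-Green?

drawer-Green = {fuse, tile}

From (d): fuse ∉ drawer-Z.
(a) (exactly one): bolt ∈ drawer-Z.
Only one drawer left: fuse ∈ drawer-Green.
(e) (exactly one): yoke ∉ drawer-Green.
Only one drawer left: yoke ∈ drawer-Z.
Suppose tile ∉ drawer-Green: no assignment then satisfies all the clues, so tile ∈ drawer-Green.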